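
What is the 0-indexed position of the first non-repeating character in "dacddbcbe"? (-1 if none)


Input: dacddbcbe
Character frequencies:
  'a': 1
  'b': 2
  'c': 2
  'd': 3
  'e': 1
Scanning left to right for freq == 1:
  Position 0 ('d'): freq=3, skip
  Position 1 ('a'): unique! => answer = 1

1


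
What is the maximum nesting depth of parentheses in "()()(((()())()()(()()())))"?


Input: "()()(((()())()()(()()())))"
Tracking depth:
  Position 0 '(': depth becomes 1
  Position 1 ')': depth becomes 0
  Position 2 '(': depth becomes 1
  Position 3 ')': depth becomes 0
  Position 4 '(': depth becomes 1
  Position 5 '(': depth becomes 2
  Position 6 '(': depth becomes 3
  Position 7 '(': depth becomes 4
  Position 8 ')': depth becomes 3
  Position 9 '(': depth becomes 4
  Position 10 ')': depth becomes 3
  Position 11 ')': depth becomes 2
  Position 12 '(': depth becomes 3
  Position 13 ')': depth becomes 2
  Position 14 '(': depth becomes 3
  Position 15 ')': depth becomes 2
  Position 16 '(': depth becomes 3
  Position 17 '(': depth becomes 4
  Position 18 ')': depth becomes 3
  Position 19 '(': depth becomes 4
  Position 20 ')': depth becomes 3
  Position 21 '(': depth becomes 4
  Position 22 ')': depth becomes 3
  Position 23 ')': depth becomes 2
  Position 24 ')': depth becomes 1
  Position 25 ')': depth becomes 0
Maximum depth reached: 4

4


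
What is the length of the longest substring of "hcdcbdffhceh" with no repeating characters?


Input: "hcdcbdffhceh"
Sliding window (track last position of each char):
  Position 0 ('h'): window [0,0] length 1 -- new best
  Position 1 ('c'): window [0,1] length 2 -- new best
  Position 2 ('d'): window [0,2] length 3 -- new best
  Position 3 ('c'): repeat (last at 1), move window start to 2
  Position 3 ('c'): window [2,3] length 2
  Position 4 ('b'): window [2,4] length 3
  Position 5 ('d'): repeat (last at 2), move window start to 3
  Position 5 ('d'): window [3,5] length 3
  Position 6 ('f'): window [3,6] length 4 -- new best
  Position 7 ('f'): repeat (last at 6), move window start to 7
  Position 7 ('f'): window [7,7] length 1
  Position 8 ('h'): window [7,8] length 2
  Position 9 ('c'): window [7,9] length 3
  Position 10 ('e'): window [7,10] length 4
  Position 11 ('h'): repeat (last at 8), move window start to 9
  Position 11 ('h'): window [9,11] length 3
Longest substring with no repeats: "cbdf" with length 4

4


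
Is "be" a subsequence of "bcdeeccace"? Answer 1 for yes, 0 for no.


Check if "be" is a subsequence of "bcdeeccace"
Greedy scan:
  Position 0 ('b'): matches sub[0] = 'b'
  Position 1 ('c'): no match needed
  Position 2 ('d'): no match needed
  Position 3 ('e'): matches sub[1] = 'e'
  Position 4 ('e'): no match needed
  Position 5 ('c'): no match needed
  Position 6 ('c'): no match needed
  Position 7 ('a'): no match needed
  Position 8 ('c'): no match needed
  Position 9 ('e'): no match needed
All 2 characters matched => is a subsequence

1


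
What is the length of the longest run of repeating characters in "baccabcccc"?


Input: "baccabcccc"
Scanning for longest run:
  Position 1 ('a'): new char, reset run to 1
  Position 2 ('c'): new char, reset run to 1
  Position 3 ('c'): continues run of 'c', length=2
  Position 4 ('a'): new char, reset run to 1
  Position 5 ('b'): new char, reset run to 1
  Position 6 ('c'): new char, reset run to 1
  Position 7 ('c'): continues run of 'c', length=2
  Position 8 ('c'): continues run of 'c', length=3
  Position 9 ('c'): continues run of 'c', length=4
Longest run: 'c' with length 4

4


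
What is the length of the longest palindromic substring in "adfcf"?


Input: "adfcf"
Checking substrings for palindromes:
  [2:5] "fcf" (len 3) => palindrome
Longest palindromic substring: "fcf" with length 3

3


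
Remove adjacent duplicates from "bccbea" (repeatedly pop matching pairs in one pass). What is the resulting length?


Input: bccbea
Stack-based adjacent duplicate removal:
  Read 'b': push. Stack: b
  Read 'c': push. Stack: bc
  Read 'c': matches stack top 'c' => pop. Stack: b
  Read 'b': matches stack top 'b' => pop. Stack: (empty)
  Read 'e': push. Stack: e
  Read 'a': push. Stack: ea
Final stack: "ea" (length 2)

2


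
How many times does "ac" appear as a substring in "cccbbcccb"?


Searching for "ac" in "cccbbcccb"
Scanning each position:
  Position 0: "cc" => no
  Position 1: "cc" => no
  Position 2: "cb" => no
  Position 3: "bb" => no
  Position 4: "bc" => no
  Position 5: "cc" => no
  Position 6: "cc" => no
  Position 7: "cb" => no
Total occurrences: 0

0


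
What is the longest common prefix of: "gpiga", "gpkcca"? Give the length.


Words: gpiga, gpkcca
  Position 0: all 'g' => match
  Position 1: all 'p' => match
  Position 2: ('i', 'k') => mismatch, stop
LCP = "gp" (length 2)

2


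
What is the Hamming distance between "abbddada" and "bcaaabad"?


Comparing "abbddada" and "bcaaabad" position by position:
  Position 0: 'a' vs 'b' => differ
  Position 1: 'b' vs 'c' => differ
  Position 2: 'b' vs 'a' => differ
  Position 3: 'd' vs 'a' => differ
  Position 4: 'd' vs 'a' => differ
  Position 5: 'a' vs 'b' => differ
  Position 6: 'd' vs 'a' => differ
  Position 7: 'a' vs 'd' => differ
Total differences (Hamming distance): 8

8


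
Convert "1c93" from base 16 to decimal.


Input: "1c93" in base 16
Positional expansion:
  Digit '1' (value 1) x 16^3 = 4096
  Digit 'c' (value 12) x 16^2 = 3072
  Digit '9' (value 9) x 16^1 = 144
  Digit '3' (value 3) x 16^0 = 3
Sum = 7315

7315


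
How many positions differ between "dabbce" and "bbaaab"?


Comparing "dabbce" and "bbaaab" position by position:
  Position 0: 'd' vs 'b' => DIFFER
  Position 1: 'a' vs 'b' => DIFFER
  Position 2: 'b' vs 'a' => DIFFER
  Position 3: 'b' vs 'a' => DIFFER
  Position 4: 'c' vs 'a' => DIFFER
  Position 5: 'e' vs 'b' => DIFFER
Positions that differ: 6

6


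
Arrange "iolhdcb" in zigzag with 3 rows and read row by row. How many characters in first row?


Zigzag "iolhdcb" into 3 rows:
Placing characters:
  'i' => row 0
  'o' => row 1
  'l' => row 2
  'h' => row 1
  'd' => row 0
  'c' => row 1
  'b' => row 2
Rows:
  Row 0: "id"
  Row 1: "ohc"
  Row 2: "lb"
First row length: 2

2


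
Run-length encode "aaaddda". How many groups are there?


Input: aaaddda
Scanning for consecutive runs:
  Group 1: 'a' x 3 (positions 0-2)
  Group 2: 'd' x 3 (positions 3-5)
  Group 3: 'a' x 1 (positions 6-6)
Total groups: 3

3


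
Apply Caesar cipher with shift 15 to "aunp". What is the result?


Caesar cipher: shift "aunp" by 15
  'a' (pos 0) + 15 = pos 15 = 'p'
  'u' (pos 20) + 15 = pos 9 = 'j'
  'n' (pos 13) + 15 = pos 2 = 'c'
  'p' (pos 15) + 15 = pos 4 = 'e'
Result: pjce

pjce


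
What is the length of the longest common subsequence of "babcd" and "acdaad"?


LCS of "babcd" and "acdaad"
DP table:
           a    c    d    a    a    d
      0    0    0    0    0    0    0
  b   0    0    0    0    0    0    0
  a   0    1    1    1    1    1    1
  b   0    1    1    1    1    1    1
  c   0    1    2    2    2    2    2
  d   0    1    2    3    3    3    3
LCS length = dp[5][6] = 3

3


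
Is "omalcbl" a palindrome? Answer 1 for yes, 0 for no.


Input: omalcbl
Reversed: lbclamo
  Compare pos 0 ('o') with pos 6 ('l'): MISMATCH
  Compare pos 1 ('m') with pos 5 ('b'): MISMATCH
  Compare pos 2 ('a') with pos 4 ('c'): MISMATCH
Result: not a palindrome

0


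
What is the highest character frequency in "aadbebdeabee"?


Input: aadbebdeabee
Character counts:
  'a': 3
  'b': 3
  'd': 2
  'e': 4
Maximum frequency: 4

4


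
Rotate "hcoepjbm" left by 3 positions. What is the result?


Input: "hcoepjbm", rotate left by 3
First 3 characters: "hco"
Remaining characters: "epjbm"
Concatenate remaining + first: "epjbm" + "hco" = "epjbmhco"

epjbmhco


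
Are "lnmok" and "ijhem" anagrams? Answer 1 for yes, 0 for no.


Strings: "lnmok", "ijhem"
Sorted first:  klmno
Sorted second: ehijm
Differ at position 0: 'k' vs 'e' => not anagrams

0


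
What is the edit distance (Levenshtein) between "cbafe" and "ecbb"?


Computing edit distance: "cbafe" -> "ecbb"
DP table:
           e    c    b    b
      0    1    2    3    4
  c   1    1    1    2    3
  b   2    2    2    1    2
  a   3    3    3    2    2
  f   4    4    4    3    3
  e   5    4    5    4    4
Edit distance = dp[5][4] = 4

4


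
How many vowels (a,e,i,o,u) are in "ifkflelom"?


Input: ifkflelom
Checking each character:
  'i' at position 0: vowel (running total: 1)
  'f' at position 1: consonant
  'k' at position 2: consonant
  'f' at position 3: consonant
  'l' at position 4: consonant
  'e' at position 5: vowel (running total: 2)
  'l' at position 6: consonant
  'o' at position 7: vowel (running total: 3)
  'm' at position 8: consonant
Total vowels: 3

3


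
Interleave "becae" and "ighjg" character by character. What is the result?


Interleaving "becae" and "ighjg":
  Position 0: 'b' from first, 'i' from second => "bi"
  Position 1: 'e' from first, 'g' from second => "eg"
  Position 2: 'c' from first, 'h' from second => "ch"
  Position 3: 'a' from first, 'j' from second => "aj"
  Position 4: 'e' from first, 'g' from second => "eg"
Result: biegchajeg

biegchajeg


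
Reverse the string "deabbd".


Input: deabbd
Reading characters right to left:
  Position 5: 'd'
  Position 4: 'b'
  Position 3: 'b'
  Position 2: 'a'
  Position 1: 'e'
  Position 0: 'd'
Reversed: dbbaed

dbbaed


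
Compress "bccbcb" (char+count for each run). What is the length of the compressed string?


Input: bccbcb
Runs:
  'b' x 1 => "b1"
  'c' x 2 => "c2"
  'b' x 1 => "b1"
  'c' x 1 => "c1"
  'b' x 1 => "b1"
Compressed: "b1c2b1c1b1"
Compressed length: 10

10


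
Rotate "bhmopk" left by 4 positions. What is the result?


Input: "bhmopk", rotate left by 4
First 4 characters: "bhmo"
Remaining characters: "pk"
Concatenate remaining + first: "pk" + "bhmo" = "pkbhmo"

pkbhmo


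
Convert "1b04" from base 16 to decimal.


Input: "1b04" in base 16
Positional expansion:
  Digit '1' (value 1) x 16^3 = 4096
  Digit 'b' (value 11) x 16^2 = 2816
  Digit '0' (value 0) x 16^1 = 0
  Digit '4' (value 4) x 16^0 = 4
Sum = 6916

6916


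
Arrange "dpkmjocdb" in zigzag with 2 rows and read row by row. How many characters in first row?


Zigzag "dpkmjocdb" into 2 rows:
Placing characters:
  'd' => row 0
  'p' => row 1
  'k' => row 0
  'm' => row 1
  'j' => row 0
  'o' => row 1
  'c' => row 0
  'd' => row 1
  'b' => row 0
Rows:
  Row 0: "dkjcb"
  Row 1: "pmod"
First row length: 5

5


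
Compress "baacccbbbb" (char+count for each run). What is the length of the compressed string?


Input: baacccbbbb
Runs:
  'b' x 1 => "b1"
  'a' x 2 => "a2"
  'c' x 3 => "c3"
  'b' x 4 => "b4"
Compressed: "b1a2c3b4"
Compressed length: 8

8


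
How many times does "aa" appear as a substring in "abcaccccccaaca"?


Searching for "aa" in "abcaccccccaaca"
Scanning each position:
  Position 0: "ab" => no
  Position 1: "bc" => no
  Position 2: "ca" => no
  Position 3: "ac" => no
  Position 4: "cc" => no
  Position 5: "cc" => no
  Position 6: "cc" => no
  Position 7: "cc" => no
  Position 8: "cc" => no
  Position 9: "ca" => no
  Position 10: "aa" => MATCH
  Position 11: "ac" => no
  Position 12: "ca" => no
Total occurrences: 1

1


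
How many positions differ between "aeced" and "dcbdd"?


Comparing "aeced" and "dcbdd" position by position:
  Position 0: 'a' vs 'd' => DIFFER
  Position 1: 'e' vs 'c' => DIFFER
  Position 2: 'c' vs 'b' => DIFFER
  Position 3: 'e' vs 'd' => DIFFER
  Position 4: 'd' vs 'd' => same
Positions that differ: 4

4


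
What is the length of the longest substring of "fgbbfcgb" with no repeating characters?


Input: "fgbbfcgb"
Sliding window (track last position of each char):
  Position 0 ('f'): window [0,0] length 1 -- new best
  Position 1 ('g'): window [0,1] length 2 -- new best
  Position 2 ('b'): window [0,2] length 3 -- new best
  Position 3 ('b'): repeat (last at 2), move window start to 3
  Position 3 ('b'): window [3,3] length 1
  Position 4 ('f'): window [3,4] length 2
  Position 5 ('c'): window [3,5] length 3
  Position 6 ('g'): window [3,6] length 4 -- new best
  Position 7 ('b'): repeat (last at 3), move window start to 4
  Position 7 ('b'): window [4,7] length 4
Longest substring with no repeats: "bfcg" with length 4

4


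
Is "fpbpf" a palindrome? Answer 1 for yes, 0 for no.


Input: fpbpf
Reversed: fpbpf
  Compare pos 0 ('f') with pos 4 ('f'): match
  Compare pos 1 ('p') with pos 3 ('p'): match
Result: palindrome

1


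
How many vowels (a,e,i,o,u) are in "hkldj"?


Input: hkldj
Checking each character:
  'h' at position 0: consonant
  'k' at position 1: consonant
  'l' at position 2: consonant
  'd' at position 3: consonant
  'j' at position 4: consonant
Total vowels: 0

0


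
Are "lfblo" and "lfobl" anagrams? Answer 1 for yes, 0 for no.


Strings: "lfblo", "lfobl"
Sorted first:  bfllo
Sorted second: bfllo
Sorted forms match => anagrams

1


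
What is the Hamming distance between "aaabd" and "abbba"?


Comparing "aaabd" and "abbba" position by position:
  Position 0: 'a' vs 'a' => same
  Position 1: 'a' vs 'b' => differ
  Position 2: 'a' vs 'b' => differ
  Position 3: 'b' vs 'b' => same
  Position 4: 'd' vs 'a' => differ
Total differences (Hamming distance): 3

3


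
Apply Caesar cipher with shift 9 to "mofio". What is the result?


Caesar cipher: shift "mofio" by 9
  'm' (pos 12) + 9 = pos 21 = 'v'
  'o' (pos 14) + 9 = pos 23 = 'x'
  'f' (pos 5) + 9 = pos 14 = 'o'
  'i' (pos 8) + 9 = pos 17 = 'r'
  'o' (pos 14) + 9 = pos 23 = 'x'
Result: vxorx

vxorx


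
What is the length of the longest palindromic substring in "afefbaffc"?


Input: "afefbaffc"
Checking substrings for palindromes:
  [1:4] "fef" (len 3) => palindrome
  [6:8] "ff" (len 2) => palindrome
Longest palindromic substring: "fef" with length 3

3


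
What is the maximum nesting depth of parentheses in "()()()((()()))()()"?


Input: "()()()((()()))()()"
Tracking depth:
  Position 0 '(': depth becomes 1
  Position 1 ')': depth becomes 0
  Position 2 '(': depth becomes 1
  Position 3 ')': depth becomes 0
  Position 4 '(': depth becomes 1
  Position 5 ')': depth becomes 0
  Position 6 '(': depth becomes 1
  Position 7 '(': depth becomes 2
  Position 8 '(': depth becomes 3
  Position 9 ')': depth becomes 2
  Position 10 '(': depth becomes 3
  Position 11 ')': depth becomes 2
  Position 12 ')': depth becomes 1
  Position 13 ')': depth becomes 0
  Position 14 '(': depth becomes 1
  Position 15 ')': depth becomes 0
  Position 16 '(': depth becomes 1
  Position 17 ')': depth becomes 0
Maximum depth reached: 3

3


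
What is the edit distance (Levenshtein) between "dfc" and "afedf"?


Computing edit distance: "dfc" -> "afedf"
DP table:
           a    f    e    d    f
      0    1    2    3    4    5
  d   1    1    2    3    3    4
  f   2    2    1    2    3    3
  c   3    3    2    2    3    4
Edit distance = dp[3][5] = 4

4


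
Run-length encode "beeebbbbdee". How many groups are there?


Input: beeebbbbdee
Scanning for consecutive runs:
  Group 1: 'b' x 1 (positions 0-0)
  Group 2: 'e' x 3 (positions 1-3)
  Group 3: 'b' x 4 (positions 4-7)
  Group 4: 'd' x 1 (positions 8-8)
  Group 5: 'e' x 2 (positions 9-10)
Total groups: 5

5


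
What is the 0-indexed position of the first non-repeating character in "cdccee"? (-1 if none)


Input: cdccee
Character frequencies:
  'c': 3
  'd': 1
  'e': 2
Scanning left to right for freq == 1:
  Position 0 ('c'): freq=3, skip
  Position 1 ('d'): unique! => answer = 1

1


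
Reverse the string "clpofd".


Input: clpofd
Reading characters right to left:
  Position 5: 'd'
  Position 4: 'f'
  Position 3: 'o'
  Position 2: 'p'
  Position 1: 'l'
  Position 0: 'c'
Reversed: dfoplc

dfoplc


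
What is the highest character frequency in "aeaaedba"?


Input: aeaaedba
Character counts:
  'a': 4
  'b': 1
  'd': 1
  'e': 2
Maximum frequency: 4

4


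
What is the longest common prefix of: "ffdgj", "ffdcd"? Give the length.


Words: ffdgj, ffdcd
  Position 0: all 'f' => match
  Position 1: all 'f' => match
  Position 2: all 'd' => match
  Position 3: ('g', 'c') => mismatch, stop
LCP = "ffd" (length 3)

3


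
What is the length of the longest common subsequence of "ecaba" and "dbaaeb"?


LCS of "ecaba" and "dbaaeb"
DP table:
           d    b    a    a    e    b
      0    0    0    0    0    0    0
  e   0    0    0    0    0    1    1
  c   0    0    0    0    0    1    1
  a   0    0    0    1    1    1    1
  b   0    0    1    1    1    1    2
  a   0    0    1    2    2    2    2
LCS length = dp[5][6] = 2

2


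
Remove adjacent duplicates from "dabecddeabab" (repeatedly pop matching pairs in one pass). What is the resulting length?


Input: dabecddeabab
Stack-based adjacent duplicate removal:
  Read 'd': push. Stack: d
  Read 'a': push. Stack: da
  Read 'b': push. Stack: dab
  Read 'e': push. Stack: dabe
  Read 'c': push. Stack: dabec
  Read 'd': push. Stack: dabecd
  Read 'd': matches stack top 'd' => pop. Stack: dabec
  Read 'e': push. Stack: dabece
  Read 'a': push. Stack: dabecea
  Read 'b': push. Stack: dabeceab
  Read 'a': push. Stack: dabeceaba
  Read 'b': push. Stack: dabeceabab
Final stack: "dabeceabab" (length 10)

10


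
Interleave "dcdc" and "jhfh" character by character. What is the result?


Interleaving "dcdc" and "jhfh":
  Position 0: 'd' from first, 'j' from second => "dj"
  Position 1: 'c' from first, 'h' from second => "ch"
  Position 2: 'd' from first, 'f' from second => "df"
  Position 3: 'c' from first, 'h' from second => "ch"
Result: djchdfch

djchdfch


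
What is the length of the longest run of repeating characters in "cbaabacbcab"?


Input: "cbaabacbcab"
Scanning for longest run:
  Position 1 ('b'): new char, reset run to 1
  Position 2 ('a'): new char, reset run to 1
  Position 3 ('a'): continues run of 'a', length=2
  Position 4 ('b'): new char, reset run to 1
  Position 5 ('a'): new char, reset run to 1
  Position 6 ('c'): new char, reset run to 1
  Position 7 ('b'): new char, reset run to 1
  Position 8 ('c'): new char, reset run to 1
  Position 9 ('a'): new char, reset run to 1
  Position 10 ('b'): new char, reset run to 1
Longest run: 'a' with length 2

2


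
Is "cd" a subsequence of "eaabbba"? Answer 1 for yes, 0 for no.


Check if "cd" is a subsequence of "eaabbba"
Greedy scan:
  Position 0 ('e'): no match needed
  Position 1 ('a'): no match needed
  Position 2 ('a'): no match needed
  Position 3 ('b'): no match needed
  Position 4 ('b'): no match needed
  Position 5 ('b'): no match needed
  Position 6 ('a'): no match needed
Only matched 0/2 characters => not a subsequence

0


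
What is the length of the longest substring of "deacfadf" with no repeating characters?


Input: "deacfadf"
Sliding window (track last position of each char):
  Position 0 ('d'): window [0,0] length 1 -- new best
  Position 1 ('e'): window [0,1] length 2 -- new best
  Position 2 ('a'): window [0,2] length 3 -- new best
  Position 3 ('c'): window [0,3] length 4 -- new best
  Position 4 ('f'): window [0,4] length 5 -- new best
  Position 5 ('a'): repeat (last at 2), move window start to 3
  Position 5 ('a'): window [3,5] length 3
  Position 6 ('d'): window [3,6] length 4
  Position 7 ('f'): repeat (last at 4), move window start to 5
  Position 7 ('f'): window [5,7] length 3
Longest substring with no repeats: "deacf" with length 5

5


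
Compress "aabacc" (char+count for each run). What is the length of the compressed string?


Input: aabacc
Runs:
  'a' x 2 => "a2"
  'b' x 1 => "b1"
  'a' x 1 => "a1"
  'c' x 2 => "c2"
Compressed: "a2b1a1c2"
Compressed length: 8

8


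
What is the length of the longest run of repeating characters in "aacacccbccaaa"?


Input: "aacacccbccaaa"
Scanning for longest run:
  Position 1 ('a'): continues run of 'a', length=2
  Position 2 ('c'): new char, reset run to 1
  Position 3 ('a'): new char, reset run to 1
  Position 4 ('c'): new char, reset run to 1
  Position 5 ('c'): continues run of 'c', length=2
  Position 6 ('c'): continues run of 'c', length=3
  Position 7 ('b'): new char, reset run to 1
  Position 8 ('c'): new char, reset run to 1
  Position 9 ('c'): continues run of 'c', length=2
  Position 10 ('a'): new char, reset run to 1
  Position 11 ('a'): continues run of 'a', length=2
  Position 12 ('a'): continues run of 'a', length=3
Longest run: 'c' with length 3

3


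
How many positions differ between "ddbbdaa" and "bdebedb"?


Comparing "ddbbdaa" and "bdebedb" position by position:
  Position 0: 'd' vs 'b' => DIFFER
  Position 1: 'd' vs 'd' => same
  Position 2: 'b' vs 'e' => DIFFER
  Position 3: 'b' vs 'b' => same
  Position 4: 'd' vs 'e' => DIFFER
  Position 5: 'a' vs 'd' => DIFFER
  Position 6: 'a' vs 'b' => DIFFER
Positions that differ: 5

5


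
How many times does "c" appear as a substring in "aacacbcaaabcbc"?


Searching for "c" in "aacacbcaaabcbc"
Scanning each position:
  Position 0: "a" => no
  Position 1: "a" => no
  Position 2: "c" => MATCH
  Position 3: "a" => no
  Position 4: "c" => MATCH
  Position 5: "b" => no
  Position 6: "c" => MATCH
  Position 7: "a" => no
  Position 8: "a" => no
  Position 9: "a" => no
  Position 10: "b" => no
  Position 11: "c" => MATCH
  Position 12: "b" => no
  Position 13: "c" => MATCH
Total occurrences: 5

5


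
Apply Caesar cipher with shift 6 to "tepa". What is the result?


Caesar cipher: shift "tepa" by 6
  't' (pos 19) + 6 = pos 25 = 'z'
  'e' (pos 4) + 6 = pos 10 = 'k'
  'p' (pos 15) + 6 = pos 21 = 'v'
  'a' (pos 0) + 6 = pos 6 = 'g'
Result: zkvg

zkvg


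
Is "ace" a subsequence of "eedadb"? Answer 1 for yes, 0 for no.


Check if "ace" is a subsequence of "eedadb"
Greedy scan:
  Position 0 ('e'): no match needed
  Position 1 ('e'): no match needed
  Position 2 ('d'): no match needed
  Position 3 ('a'): matches sub[0] = 'a'
  Position 4 ('d'): no match needed
  Position 5 ('b'): no match needed
Only matched 1/3 characters => not a subsequence

0


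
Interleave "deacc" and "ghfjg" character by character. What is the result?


Interleaving "deacc" and "ghfjg":
  Position 0: 'd' from first, 'g' from second => "dg"
  Position 1: 'e' from first, 'h' from second => "eh"
  Position 2: 'a' from first, 'f' from second => "af"
  Position 3: 'c' from first, 'j' from second => "cj"
  Position 4: 'c' from first, 'g' from second => "cg"
Result: dgehafcjcg

dgehafcjcg


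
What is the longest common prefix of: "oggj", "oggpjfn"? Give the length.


Words: oggj, oggpjfn
  Position 0: all 'o' => match
  Position 1: all 'g' => match
  Position 2: all 'g' => match
  Position 3: ('j', 'p') => mismatch, stop
LCP = "ogg" (length 3)

3


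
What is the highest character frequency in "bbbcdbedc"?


Input: bbbcdbedc
Character counts:
  'b': 4
  'c': 2
  'd': 2
  'e': 1
Maximum frequency: 4

4


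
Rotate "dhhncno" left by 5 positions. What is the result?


Input: "dhhncno", rotate left by 5
First 5 characters: "dhhnc"
Remaining characters: "no"
Concatenate remaining + first: "no" + "dhhnc" = "nodhhnc"

nodhhnc


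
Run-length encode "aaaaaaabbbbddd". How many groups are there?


Input: aaaaaaabbbbddd
Scanning for consecutive runs:
  Group 1: 'a' x 7 (positions 0-6)
  Group 2: 'b' x 4 (positions 7-10)
  Group 3: 'd' x 3 (positions 11-13)
Total groups: 3

3


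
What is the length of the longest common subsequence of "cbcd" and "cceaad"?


LCS of "cbcd" and "cceaad"
DP table:
           c    c    e    a    a    d
      0    0    0    0    0    0    0
  c   0    1    1    1    1    1    1
  b   0    1    1    1    1    1    1
  c   0    1    2    2    2    2    2
  d   0    1    2    2    2    2    3
LCS length = dp[4][6] = 3

3


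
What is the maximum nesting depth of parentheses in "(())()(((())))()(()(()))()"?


Input: "(())()(((())))()(()(()))()"
Tracking depth:
  Position 0 '(': depth becomes 1
  Position 1 '(': depth becomes 2
  Position 2 ')': depth becomes 1
  Position 3 ')': depth becomes 0
  Position 4 '(': depth becomes 1
  Position 5 ')': depth becomes 0
  Position 6 '(': depth becomes 1
  Position 7 '(': depth becomes 2
  Position 8 '(': depth becomes 3
  Position 9 '(': depth becomes 4
  Position 10 ')': depth becomes 3
  Position 11 ')': depth becomes 2
  Position 12 ')': depth becomes 1
  Position 13 ')': depth becomes 0
  Position 14 '(': depth becomes 1
  Position 15 ')': depth becomes 0
  Position 16 '(': depth becomes 1
  Position 17 '(': depth becomes 2
  Position 18 ')': depth becomes 1
  Position 19 '(': depth becomes 2
  Position 20 '(': depth becomes 3
  Position 21 ')': depth becomes 2
  Position 22 ')': depth becomes 1
  Position 23 ')': depth becomes 0
  Position 24 '(': depth becomes 1
  Position 25 ')': depth becomes 0
Maximum depth reached: 4

4


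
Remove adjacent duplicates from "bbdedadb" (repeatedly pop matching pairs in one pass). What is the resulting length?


Input: bbdedadb
Stack-based adjacent duplicate removal:
  Read 'b': push. Stack: b
  Read 'b': matches stack top 'b' => pop. Stack: (empty)
  Read 'd': push. Stack: d
  Read 'e': push. Stack: de
  Read 'd': push. Stack: ded
  Read 'a': push. Stack: deda
  Read 'd': push. Stack: dedad
  Read 'b': push. Stack: dedadb
Final stack: "dedadb" (length 6)

6


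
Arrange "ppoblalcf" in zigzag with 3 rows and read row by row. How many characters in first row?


Zigzag "ppoblalcf" into 3 rows:
Placing characters:
  'p' => row 0
  'p' => row 1
  'o' => row 2
  'b' => row 1
  'l' => row 0
  'a' => row 1
  'l' => row 2
  'c' => row 1
  'f' => row 0
Rows:
  Row 0: "plf"
  Row 1: "pbac"
  Row 2: "ol"
First row length: 3

3


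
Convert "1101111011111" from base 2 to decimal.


Input: "1101111011111" in base 2
Positional expansion:
  Digit '1' (value 1) x 2^12 = 4096
  Digit '1' (value 1) x 2^11 = 2048
  Digit '0' (value 0) x 2^10 = 0
  Digit '1' (value 1) x 2^9 = 512
  Digit '1' (value 1) x 2^8 = 256
  Digit '1' (value 1) x 2^7 = 128
  Digit '1' (value 1) x 2^6 = 64
  Digit '0' (value 0) x 2^5 = 0
  Digit '1' (value 1) x 2^4 = 16
  Digit '1' (value 1) x 2^3 = 8
  Digit '1' (value 1) x 2^2 = 4
  Digit '1' (value 1) x 2^1 = 2
  Digit '1' (value 1) x 2^0 = 1
Sum = 7135

7135


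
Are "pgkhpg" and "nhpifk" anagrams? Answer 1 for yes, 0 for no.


Strings: "pgkhpg", "nhpifk"
Sorted first:  gghkpp
Sorted second: fhiknp
Differ at position 0: 'g' vs 'f' => not anagrams

0


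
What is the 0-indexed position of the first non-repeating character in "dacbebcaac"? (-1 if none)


Input: dacbebcaac
Character frequencies:
  'a': 3
  'b': 2
  'c': 3
  'd': 1
  'e': 1
Scanning left to right for freq == 1:
  Position 0 ('d'): unique! => answer = 0

0


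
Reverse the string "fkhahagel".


Input: fkhahagel
Reading characters right to left:
  Position 8: 'l'
  Position 7: 'e'
  Position 6: 'g'
  Position 5: 'a'
  Position 4: 'h'
  Position 3: 'a'
  Position 2: 'h'
  Position 1: 'k'
  Position 0: 'f'
Reversed: legahahkf

legahahkf


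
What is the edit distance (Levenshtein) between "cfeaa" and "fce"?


Computing edit distance: "cfeaa" -> "fce"
DP table:
           f    c    e
      0    1    2    3
  c   1    1    1    2
  f   2    1    2    2
  e   3    2    2    2
  a   4    3    3    3
  a   5    4    4    4
Edit distance = dp[5][3] = 4

4


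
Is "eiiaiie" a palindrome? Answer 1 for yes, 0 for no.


Input: eiiaiie
Reversed: eiiaiie
  Compare pos 0 ('e') with pos 6 ('e'): match
  Compare pos 1 ('i') with pos 5 ('i'): match
  Compare pos 2 ('i') with pos 4 ('i'): match
Result: palindrome

1


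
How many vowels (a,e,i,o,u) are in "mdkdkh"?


Input: mdkdkh
Checking each character:
  'm' at position 0: consonant
  'd' at position 1: consonant
  'k' at position 2: consonant
  'd' at position 3: consonant
  'k' at position 4: consonant
  'h' at position 5: consonant
Total vowels: 0

0


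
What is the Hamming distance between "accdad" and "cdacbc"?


Comparing "accdad" and "cdacbc" position by position:
  Position 0: 'a' vs 'c' => differ
  Position 1: 'c' vs 'd' => differ
  Position 2: 'c' vs 'a' => differ
  Position 3: 'd' vs 'c' => differ
  Position 4: 'a' vs 'b' => differ
  Position 5: 'd' vs 'c' => differ
Total differences (Hamming distance): 6

6


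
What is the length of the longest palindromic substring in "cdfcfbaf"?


Input: "cdfcfbaf"
Checking substrings for palindromes:
  [2:5] "fcf" (len 3) => palindrome
Longest palindromic substring: "fcf" with length 3

3


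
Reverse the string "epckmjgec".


Input: epckmjgec
Reading characters right to left:
  Position 8: 'c'
  Position 7: 'e'
  Position 6: 'g'
  Position 5: 'j'
  Position 4: 'm'
  Position 3: 'k'
  Position 2: 'c'
  Position 1: 'p'
  Position 0: 'e'
Reversed: cegjmkcpe

cegjmkcpe


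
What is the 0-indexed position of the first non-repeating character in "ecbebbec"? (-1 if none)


Input: ecbebbec
Character frequencies:
  'b': 3
  'c': 2
  'e': 3
Scanning left to right for freq == 1:
  Position 0 ('e'): freq=3, skip
  Position 1 ('c'): freq=2, skip
  Position 2 ('b'): freq=3, skip
  Position 3 ('e'): freq=3, skip
  Position 4 ('b'): freq=3, skip
  Position 5 ('b'): freq=3, skip
  Position 6 ('e'): freq=3, skip
  Position 7 ('c'): freq=2, skip
  No unique character found => answer = -1

-1


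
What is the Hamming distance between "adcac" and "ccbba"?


Comparing "adcac" and "ccbba" position by position:
  Position 0: 'a' vs 'c' => differ
  Position 1: 'd' vs 'c' => differ
  Position 2: 'c' vs 'b' => differ
  Position 3: 'a' vs 'b' => differ
  Position 4: 'c' vs 'a' => differ
Total differences (Hamming distance): 5

5


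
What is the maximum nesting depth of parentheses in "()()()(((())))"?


Input: "()()()(((())))"
Tracking depth:
  Position 0 '(': depth becomes 1
  Position 1 ')': depth becomes 0
  Position 2 '(': depth becomes 1
  Position 3 ')': depth becomes 0
  Position 4 '(': depth becomes 1
  Position 5 ')': depth becomes 0
  Position 6 '(': depth becomes 1
  Position 7 '(': depth becomes 2
  Position 8 '(': depth becomes 3
  Position 9 '(': depth becomes 4
  Position 10 ')': depth becomes 3
  Position 11 ')': depth becomes 2
  Position 12 ')': depth becomes 1
  Position 13 ')': depth becomes 0
Maximum depth reached: 4

4


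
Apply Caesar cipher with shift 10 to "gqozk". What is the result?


Caesar cipher: shift "gqozk" by 10
  'g' (pos 6) + 10 = pos 16 = 'q'
  'q' (pos 16) + 10 = pos 0 = 'a'
  'o' (pos 14) + 10 = pos 24 = 'y'
  'z' (pos 25) + 10 = pos 9 = 'j'
  'k' (pos 10) + 10 = pos 20 = 'u'
Result: qayju

qayju


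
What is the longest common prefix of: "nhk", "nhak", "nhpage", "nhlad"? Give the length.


Words: nhk, nhak, nhpage, nhlad
  Position 0: all 'n' => match
  Position 1: all 'h' => match
  Position 2: ('k', 'a', 'p', 'l') => mismatch, stop
LCP = "nh" (length 2)

2


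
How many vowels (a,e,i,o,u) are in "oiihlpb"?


Input: oiihlpb
Checking each character:
  'o' at position 0: vowel (running total: 1)
  'i' at position 1: vowel (running total: 2)
  'i' at position 2: vowel (running total: 3)
  'h' at position 3: consonant
  'l' at position 4: consonant
  'p' at position 5: consonant
  'b' at position 6: consonant
Total vowels: 3

3


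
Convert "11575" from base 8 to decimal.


Input: "11575" in base 8
Positional expansion:
  Digit '1' (value 1) x 8^4 = 4096
  Digit '1' (value 1) x 8^3 = 512
  Digit '5' (value 5) x 8^2 = 320
  Digit '7' (value 7) x 8^1 = 56
  Digit '5' (value 5) x 8^0 = 5
Sum = 4989

4989


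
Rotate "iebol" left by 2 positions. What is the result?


Input: "iebol", rotate left by 2
First 2 characters: "ie"
Remaining characters: "bol"
Concatenate remaining + first: "bol" + "ie" = "bolie"

bolie


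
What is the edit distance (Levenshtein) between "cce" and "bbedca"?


Computing edit distance: "cce" -> "bbedca"
DP table:
           b    b    e    d    c    a
      0    1    2    3    4    5    6
  c   1    1    2    3    4    4    5
  c   2    2    2    3    4    4    5
  e   3    3    3    2    3    4    5
Edit distance = dp[3][6] = 5

5


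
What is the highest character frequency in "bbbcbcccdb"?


Input: bbbcbcccdb
Character counts:
  'b': 5
  'c': 4
  'd': 1
Maximum frequency: 5

5


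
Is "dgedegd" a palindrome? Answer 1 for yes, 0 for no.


Input: dgedegd
Reversed: dgedegd
  Compare pos 0 ('d') with pos 6 ('d'): match
  Compare pos 1 ('g') with pos 5 ('g'): match
  Compare pos 2 ('e') with pos 4 ('e'): match
Result: palindrome

1


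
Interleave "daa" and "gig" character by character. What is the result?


Interleaving "daa" and "gig":
  Position 0: 'd' from first, 'g' from second => "dg"
  Position 1: 'a' from first, 'i' from second => "ai"
  Position 2: 'a' from first, 'g' from second => "ag"
Result: dgaiag

dgaiag


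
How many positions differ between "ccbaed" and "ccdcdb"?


Comparing "ccbaed" and "ccdcdb" position by position:
  Position 0: 'c' vs 'c' => same
  Position 1: 'c' vs 'c' => same
  Position 2: 'b' vs 'd' => DIFFER
  Position 3: 'a' vs 'c' => DIFFER
  Position 4: 'e' vs 'd' => DIFFER
  Position 5: 'd' vs 'b' => DIFFER
Positions that differ: 4

4


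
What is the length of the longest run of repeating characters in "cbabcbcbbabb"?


Input: "cbabcbcbbabb"
Scanning for longest run:
  Position 1 ('b'): new char, reset run to 1
  Position 2 ('a'): new char, reset run to 1
  Position 3 ('b'): new char, reset run to 1
  Position 4 ('c'): new char, reset run to 1
  Position 5 ('b'): new char, reset run to 1
  Position 6 ('c'): new char, reset run to 1
  Position 7 ('b'): new char, reset run to 1
  Position 8 ('b'): continues run of 'b', length=2
  Position 9 ('a'): new char, reset run to 1
  Position 10 ('b'): new char, reset run to 1
  Position 11 ('b'): continues run of 'b', length=2
Longest run: 'b' with length 2

2


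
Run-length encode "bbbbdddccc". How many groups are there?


Input: bbbbdddccc
Scanning for consecutive runs:
  Group 1: 'b' x 4 (positions 0-3)
  Group 2: 'd' x 3 (positions 4-6)
  Group 3: 'c' x 3 (positions 7-9)
Total groups: 3

3


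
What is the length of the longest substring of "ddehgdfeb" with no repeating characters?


Input: "ddehgdfeb"
Sliding window (track last position of each char):
  Position 0 ('d'): window [0,0] length 1 -- new best
  Position 1 ('d'): repeat (last at 0), move window start to 1
  Position 1 ('d'): window [1,1] length 1
  Position 2 ('e'): window [1,2] length 2 -- new best
  Position 3 ('h'): window [1,3] length 3 -- new best
  Position 4 ('g'): window [1,4] length 4 -- new best
  Position 5 ('d'): repeat (last at 1), move window start to 2
  Position 5 ('d'): window [2,5] length 4
  Position 6 ('f'): window [2,6] length 5 -- new best
  Position 7 ('e'): repeat (last at 2), move window start to 3
  Position 7 ('e'): window [3,7] length 5
  Position 8 ('b'): window [3,8] length 6 -- new best
Longest substring with no repeats: "hgdfeb" with length 6

6


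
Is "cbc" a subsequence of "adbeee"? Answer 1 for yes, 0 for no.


Check if "cbc" is a subsequence of "adbeee"
Greedy scan:
  Position 0 ('a'): no match needed
  Position 1 ('d'): no match needed
  Position 2 ('b'): no match needed
  Position 3 ('e'): no match needed
  Position 4 ('e'): no match needed
  Position 5 ('e'): no match needed
Only matched 0/3 characters => not a subsequence

0


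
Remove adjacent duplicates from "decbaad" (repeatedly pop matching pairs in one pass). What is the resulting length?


Input: decbaad
Stack-based adjacent duplicate removal:
  Read 'd': push. Stack: d
  Read 'e': push. Stack: de
  Read 'c': push. Stack: dec
  Read 'b': push. Stack: decb
  Read 'a': push. Stack: decba
  Read 'a': matches stack top 'a' => pop. Stack: decb
  Read 'd': push. Stack: decbd
Final stack: "decbd" (length 5)

5


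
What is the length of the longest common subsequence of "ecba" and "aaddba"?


LCS of "ecba" and "aaddba"
DP table:
           a    a    d    d    b    a
      0    0    0    0    0    0    0
  e   0    0    0    0    0    0    0
  c   0    0    0    0    0    0    0
  b   0    0    0    0    0    1    1
  a   0    1    1    1    1    1    2
LCS length = dp[4][6] = 2

2


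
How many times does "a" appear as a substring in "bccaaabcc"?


Searching for "a" in "bccaaabcc"
Scanning each position:
  Position 0: "b" => no
  Position 1: "c" => no
  Position 2: "c" => no
  Position 3: "a" => MATCH
  Position 4: "a" => MATCH
  Position 5: "a" => MATCH
  Position 6: "b" => no
  Position 7: "c" => no
  Position 8: "c" => no
Total occurrences: 3

3


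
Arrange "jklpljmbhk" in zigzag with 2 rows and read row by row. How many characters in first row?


Zigzag "jklpljmbhk" into 2 rows:
Placing characters:
  'j' => row 0
  'k' => row 1
  'l' => row 0
  'p' => row 1
  'l' => row 0
  'j' => row 1
  'm' => row 0
  'b' => row 1
  'h' => row 0
  'k' => row 1
Rows:
  Row 0: "jllmh"
  Row 1: "kpjbk"
First row length: 5

5


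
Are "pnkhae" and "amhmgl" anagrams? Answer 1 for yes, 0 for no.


Strings: "pnkhae", "amhmgl"
Sorted first:  aehknp
Sorted second: aghlmm
Differ at position 1: 'e' vs 'g' => not anagrams

0


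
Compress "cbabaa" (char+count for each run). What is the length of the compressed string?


Input: cbabaa
Runs:
  'c' x 1 => "c1"
  'b' x 1 => "b1"
  'a' x 1 => "a1"
  'b' x 1 => "b1"
  'a' x 2 => "a2"
Compressed: "c1b1a1b1a2"
Compressed length: 10

10


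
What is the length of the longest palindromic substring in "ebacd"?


Input: "ebacd"
Checking substrings for palindromes:
  No multi-char palindromic substrings found
Longest palindromic substring: "e" with length 1

1


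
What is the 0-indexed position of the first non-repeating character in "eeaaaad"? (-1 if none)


Input: eeaaaad
Character frequencies:
  'a': 4
  'd': 1
  'e': 2
Scanning left to right for freq == 1:
  Position 0 ('e'): freq=2, skip
  Position 1 ('e'): freq=2, skip
  Position 2 ('a'): freq=4, skip
  Position 3 ('a'): freq=4, skip
  Position 4 ('a'): freq=4, skip
  Position 5 ('a'): freq=4, skip
  Position 6 ('d'): unique! => answer = 6

6


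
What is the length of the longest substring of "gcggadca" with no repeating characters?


Input: "gcggadca"
Sliding window (track last position of each char):
  Position 0 ('g'): window [0,0] length 1 -- new best
  Position 1 ('c'): window [0,1] length 2 -- new best
  Position 2 ('g'): repeat (last at 0), move window start to 1
  Position 2 ('g'): window [1,2] length 2
  Position 3 ('g'): repeat (last at 2), move window start to 3
  Position 3 ('g'): window [3,3] length 1
  Position 4 ('a'): window [3,4] length 2
  Position 5 ('d'): window [3,5] length 3 -- new best
  Position 6 ('c'): window [3,6] length 4 -- new best
  Position 7 ('a'): repeat (last at 4), move window start to 5
  Position 7 ('a'): window [5,7] length 3
Longest substring with no repeats: "gadc" with length 4

4


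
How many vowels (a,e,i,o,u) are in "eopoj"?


Input: eopoj
Checking each character:
  'e' at position 0: vowel (running total: 1)
  'o' at position 1: vowel (running total: 2)
  'p' at position 2: consonant
  'o' at position 3: vowel (running total: 3)
  'j' at position 4: consonant
Total vowels: 3

3


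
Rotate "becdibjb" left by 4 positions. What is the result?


Input: "becdibjb", rotate left by 4
First 4 characters: "becd"
Remaining characters: "ibjb"
Concatenate remaining + first: "ibjb" + "becd" = "ibjbbecd"

ibjbbecd


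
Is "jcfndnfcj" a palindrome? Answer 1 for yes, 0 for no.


Input: jcfndnfcj
Reversed: jcfndnfcj
  Compare pos 0 ('j') with pos 8 ('j'): match
  Compare pos 1 ('c') with pos 7 ('c'): match
  Compare pos 2 ('f') with pos 6 ('f'): match
  Compare pos 3 ('n') with pos 5 ('n'): match
Result: palindrome

1


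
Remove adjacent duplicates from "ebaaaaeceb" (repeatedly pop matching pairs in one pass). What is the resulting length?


Input: ebaaaaeceb
Stack-based adjacent duplicate removal:
  Read 'e': push. Stack: e
  Read 'b': push. Stack: eb
  Read 'a': push. Stack: eba
  Read 'a': matches stack top 'a' => pop. Stack: eb
  Read 'a': push. Stack: eba
  Read 'a': matches stack top 'a' => pop. Stack: eb
  Read 'e': push. Stack: ebe
  Read 'c': push. Stack: ebec
  Read 'e': push. Stack: ebece
  Read 'b': push. Stack: ebeceb
Final stack: "ebeceb" (length 6)

6
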